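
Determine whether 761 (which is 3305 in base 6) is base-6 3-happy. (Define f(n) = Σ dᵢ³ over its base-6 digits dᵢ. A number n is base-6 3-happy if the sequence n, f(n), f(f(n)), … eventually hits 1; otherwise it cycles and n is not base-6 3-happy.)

base-6 3-happy

761 = (3,3,0,5)_6 → 3³ + 3³ + 0³ + 5³ = 179
179 = (4,5,5)_6 → 4³ + 5³ + 5³ = 314
314 = (1,2,4,2)_6 → 1³ + 2³ + 4³ + 2³ = 81
81 = (2,1,3)_6 → 2³ + 1³ + 3³ = 36
36 = (1,0,0)_6 → 1³ + 0³ + 0³ = 1  — reached 1.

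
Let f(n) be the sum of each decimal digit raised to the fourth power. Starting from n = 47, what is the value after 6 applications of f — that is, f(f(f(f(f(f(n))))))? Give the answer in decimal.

9219

47 → 4⁴ + 7⁴ = 2657
2657 → 2⁴ + 6⁴ + 5⁴ + 7⁴ = 4338
4338 → 4⁴ + 3⁴ + 3⁴ + 8⁴ = 4514
4514 → 4⁴ + 5⁴ + 1⁴ + 4⁴ = 1138
1138 → 1⁴ + 1⁴ + 3⁴ + 8⁴ = 4179
4179 → 4⁴ + 1⁴ + 7⁴ + 9⁴ = 9219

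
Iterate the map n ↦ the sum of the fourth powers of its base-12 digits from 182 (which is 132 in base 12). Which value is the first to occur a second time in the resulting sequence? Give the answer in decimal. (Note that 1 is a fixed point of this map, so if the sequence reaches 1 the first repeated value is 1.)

182 = (1,3,2)_12 → 1⁴ + 3⁴ + 2⁴ = 1 + 81 + 16 = 98
98 = (8,2)_12 → 8⁴ + 2⁴ = 4096 + 16 = 4112
4112 = (2,4,6,8)_12 → 2⁴ + 4⁴ + 6⁴ + 8⁴ = 16 + 256 + 1296 + 4096 = 5664
5664 = (3,3,4,0)_12 → 3⁴ + 3⁴ + 4⁴ + 0⁴ = 81 + 81 + 256 + 0 = 418
418 = (2,10,10)_12 → 2⁴ + 10⁴ + 10⁴ = 16 + 10000 + 10000 = 20016
20016 = (11,7,0,0)_12 → 11⁴ + 7⁴ + 0⁴ + 0⁴ = 14641 + 2401 + 0 + 0 = 17042
17042 = (9,10,4,2)_12 → 9⁴ + 10⁴ + 4⁴ + 2⁴ = 6561 + 10000 + 256 + 16 = 16833
16833 = (9,8,10,9)_12 → 9⁴ + 8⁴ + 10⁴ + 9⁴ = 6561 + 4096 + 10000 + 6561 = 27218
27218 = (1,3,9,0,2)_12 → 1⁴ + 3⁴ + 9⁴ + 0⁴ + 2⁴ = 1 + 81 + 6561 + 0 + 16 = 6659
6659 = (3,10,2,11)_12 → 3⁴ + 10⁴ + 2⁴ + 11⁴ = 81 + 10000 + 16 + 14641 = 24738
24738 = (1,2,3,9,6)_12 → 1⁴ + 2⁴ + 3⁴ + 9⁴ + 6⁴ = 1 + 16 + 81 + 6561 + 1296 = 7955
7955 = (4,7,2,11)_12 → 4⁴ + 7⁴ + 2⁴ + 11⁴ = 256 + 2401 + 16 + 14641 = 17314
17314 = (10,0,2,10)_12 → 10⁴ + 0⁴ + 2⁴ + 10⁴ = 10000 + 0 + 16 + 10000 = 20016  — 20016 already appeared earlier.

20016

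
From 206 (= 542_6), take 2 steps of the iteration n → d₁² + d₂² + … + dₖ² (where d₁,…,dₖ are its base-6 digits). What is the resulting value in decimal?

11

206 = (5,4,2)_6 → 5² + 4² + 2² = 45
45 = (1,1,3)_6 → 1² + 1² + 3² = 11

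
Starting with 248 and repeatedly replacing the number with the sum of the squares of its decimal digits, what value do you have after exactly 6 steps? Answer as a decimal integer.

85

248 → 2² + 4² + 8² = 84
84 → 8² + 4² = 80
80 → 8² + 0² = 64
64 → 6² + 4² = 52
52 → 5² + 2² = 29
29 → 2² + 9² = 85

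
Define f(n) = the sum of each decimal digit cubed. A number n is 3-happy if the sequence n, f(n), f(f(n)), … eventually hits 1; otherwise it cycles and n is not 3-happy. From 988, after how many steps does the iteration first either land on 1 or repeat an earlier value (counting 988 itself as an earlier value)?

6

988 → 9³ + 8³ + 8³ = 729 + 512 + 512 = 1753
1753 → 1³ + 7³ + 5³ + 3³ = 1 + 343 + 125 + 27 = 496
496 → 4³ + 9³ + 6³ = 64 + 729 + 216 = 1009
1009 → 1³ + 0³ + 0³ + 9³ = 1 + 0 + 0 + 729 = 730
730 → 7³ + 3³ + 0³ = 343 + 27 + 0 = 370
370 → 3³ + 7³ + 0³ = 27 + 343 + 0 = 370  — 370 repeats.
That took 6 steps.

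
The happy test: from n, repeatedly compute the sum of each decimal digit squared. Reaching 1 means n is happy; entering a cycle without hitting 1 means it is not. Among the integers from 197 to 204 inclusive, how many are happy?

1

197: 197 → 131 → 11 → 2 → 4 → 16 → 37 → 58 → 89 → 145 → 42 → 20 → 4  (repeats 4)
198: 198 → 146 → 53 → 34 → 25 → 29 → 85 → 89 → 145 → 42 → 20 → 4 → 16 → 37 → 58 → 89  (repeats 89)
199: 199 → 163 → 46 → 52 → 29 → 85 → 89 → 145 → 42 → 20 → 4 → 16 → 37 → 58 → 89  (repeats 89)
200: 200 → 4 → 16 → 37 → 58 → 89 → 145 → 42 → 20 → 4  (repeats 4)
201: 201 → 5 → 25 → 29 → 85 → 89 → 145 → 42 → 20 → 4 → 16 → 37 → 58 → 89  (repeats 89)
202: 202 → 8 → 64 → 52 → 29 → 85 → 89 → 145 → 42 → 20 → 4 → 16 → 37 → 58 → 89  (repeats 89)
203: 203 → 13 → 10 → 1  (reaches 1)
204: 204 → 20 → 4 → 16 → 37 → 58 → 89 → 145 → 42 → 20  (repeats 20)
happy: 203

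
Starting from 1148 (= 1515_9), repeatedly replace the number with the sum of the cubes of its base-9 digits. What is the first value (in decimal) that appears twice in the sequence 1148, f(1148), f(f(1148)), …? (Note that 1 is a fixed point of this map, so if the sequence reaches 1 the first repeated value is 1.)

28

1148 = (1,5,1,5)_9 → 1³ + 5³ + 1³ + 5³ = 1 + 125 + 1 + 125 = 252
252 = (3,1,0)_9 → 3³ + 1³ + 0³ = 27 + 1 + 0 = 28
28 = (3,1)_9 → 3³ + 1³ = 27 + 1 = 28  — 28 already appeared earlier.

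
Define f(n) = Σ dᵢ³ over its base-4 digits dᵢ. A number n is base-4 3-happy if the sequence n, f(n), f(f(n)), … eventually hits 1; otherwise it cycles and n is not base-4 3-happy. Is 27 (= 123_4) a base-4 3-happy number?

27 = (1,2,3)_4 → 36
36 = (2,1,0)_4 → 9
9 = (2,1)_4 → 9  — 9 already seen; the sequence cycles without reaching 1.

not base-4 3-happy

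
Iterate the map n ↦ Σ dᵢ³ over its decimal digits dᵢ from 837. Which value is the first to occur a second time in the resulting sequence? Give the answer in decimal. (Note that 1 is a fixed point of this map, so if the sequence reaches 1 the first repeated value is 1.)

837 → 882
882 → 1032
1032 → 36
36 → 243
243 → 99
99 → 1458
1458 → 702
702 → 351
351 → 153
153 → 153  — 153 already appeared earlier.

153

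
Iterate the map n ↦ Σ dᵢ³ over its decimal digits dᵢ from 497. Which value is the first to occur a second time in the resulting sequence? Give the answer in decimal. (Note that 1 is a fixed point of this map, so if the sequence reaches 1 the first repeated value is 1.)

497 → 4³ + 9³ + 7³ = 64 + 729 + 343 = 1136
1136 → 1³ + 1³ + 3³ + 6³ = 1 + 1 + 27 + 216 = 245
245 → 2³ + 4³ + 5³ = 8 + 64 + 125 = 197
197 → 1³ + 9³ + 7³ = 1 + 729 + 343 = 1073
1073 → 1³ + 0³ + 7³ + 3³ = 1 + 0 + 343 + 27 = 371
371 → 3³ + 7³ + 1³ = 27 + 343 + 1 = 371  — 371 already appeared earlier.

371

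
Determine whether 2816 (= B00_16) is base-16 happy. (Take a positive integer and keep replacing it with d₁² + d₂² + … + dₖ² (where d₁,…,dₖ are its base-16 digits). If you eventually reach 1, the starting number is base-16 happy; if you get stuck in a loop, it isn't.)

2816 = (11,0,0)_16 → 121
121 = (7,9)_16 → 130
130 = (8,2)_16 → 68
68 = (4,4)_16 → 32
32 = (2,0)_16 → 4
4 = (4)_16 → 16
16 = (1,0)_16 → 1  — reached 1.

base-16 happy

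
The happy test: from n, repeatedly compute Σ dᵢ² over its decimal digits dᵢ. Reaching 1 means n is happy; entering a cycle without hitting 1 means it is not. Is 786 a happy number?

786 → 7² + 8² + 6² = 49 + 64 + 36 = 149
149 → 1² + 4² + 9² = 1 + 16 + 81 = 98
98 → 9² + 8² = 81 + 64 = 145
145 → 1² + 4² + 5² = 1 + 16 + 25 = 42
42 → 4² + 2² = 16 + 4 = 20
20 → 2² + 0² = 4 + 0 = 4
4 → 4² = 16
16 → 1² + 6² = 1 + 36 = 37
37 → 3² + 7² = 9 + 49 = 58
58 → 5² + 8² = 25 + 64 = 89
89 → 8² + 9² = 64 + 81 = 145  — 145 already seen; the sequence cycles without reaching 1.

not happy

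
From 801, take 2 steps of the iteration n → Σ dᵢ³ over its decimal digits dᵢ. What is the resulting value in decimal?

801 → 513
513 → 153

153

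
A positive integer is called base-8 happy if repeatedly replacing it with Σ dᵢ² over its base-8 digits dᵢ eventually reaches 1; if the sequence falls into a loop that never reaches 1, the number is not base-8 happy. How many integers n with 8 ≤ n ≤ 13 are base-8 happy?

1

8: 8 → 1  — base-8 happy
9: 9 → 2 → 4 → 16 → 4  — not base-8 happy
10: 10 → 5 → 25 → 10  — not base-8 happy
11: 11 → 10 → 5 → 25 → 10  — not base-8 happy
12: 12 → 17 → 5 → 25 → 10 → 5  — not base-8 happy
13: 13 → 26 → 13  — not base-8 happy
base-8 happy: 8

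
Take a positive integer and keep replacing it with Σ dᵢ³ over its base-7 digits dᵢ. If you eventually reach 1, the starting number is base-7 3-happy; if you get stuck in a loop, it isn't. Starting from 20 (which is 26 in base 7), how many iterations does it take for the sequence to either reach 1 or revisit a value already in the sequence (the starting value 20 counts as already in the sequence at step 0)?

20 = (2,6)_7 → 2³ + 6³ = 8 + 216 = 224
224 = (4,4,0)_7 → 4³ + 4³ + 0³ = 64 + 64 + 0 = 128
128 = (2,4,2)_7 → 2³ + 4³ + 2³ = 8 + 64 + 8 = 80
80 = (1,4,3)_7 → 1³ + 4³ + 3³ = 1 + 64 + 27 = 92
92 = (1,6,1)_7 → 1³ + 6³ + 1³ = 1 + 216 + 1 = 218
218 = (4,3,1)_7 → 4³ + 3³ + 1³ = 64 + 27 + 1 = 92  — 92 repeats.
That took 6 steps.

6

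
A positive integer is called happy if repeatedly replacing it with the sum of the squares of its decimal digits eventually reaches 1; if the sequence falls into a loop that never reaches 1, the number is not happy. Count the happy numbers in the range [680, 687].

2

680: 680 → 100 → 1  (reaches 1)
681: 681 → 101 → 2 → 4 → 16 → 37 → 58 → 89 → 145 → 42 → 20 → 4  (repeats 4)
682: 682 → 104 → 17 → 50 → 25 → 29 → 85 → 89 → 145 → 42 → 20 → 4 → 16 → 37 → 58 → 89  (repeats 89)
683: 683 → 109 → 82 → 68 → 100 → 1  (reaches 1)
684: 684 → 116 → 38 → 73 → 58 → 89 → 145 → 42 → 20 → 4 → 16 → 37 → 58  (repeats 58)
685: 685 → 125 → 30 → 9 → 81 → 65 → 61 → 37 → 58 → 89 → 145 → 42 → 20 → 4 → 16 → 37  (repeats 37)
686: 686 → 136 → 46 → 52 → 29 → 85 → 89 → 145 → 42 → 20 → 4 → 16 → 37 → 58 → 89  (repeats 89)
687: 687 → 149 → 98 → 145 → 42 → 20 → 4 → 16 → 37 → 58 → 89 → 145  (repeats 145)
happy: 680, 683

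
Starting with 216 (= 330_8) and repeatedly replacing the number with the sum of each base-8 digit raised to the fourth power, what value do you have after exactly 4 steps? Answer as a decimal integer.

1

216 = (3,3,0)_8 → 3⁴ + 3⁴ + 0⁴ = 81 + 81 + 0 = 162
162 = (2,4,2)_8 → 2⁴ + 4⁴ + 2⁴ = 16 + 256 + 16 = 288
288 = (4,4,0)_8 → 4⁴ + 4⁴ + 0⁴ = 256 + 256 + 0 = 512
512 = (1,0,0,0)_8 → 1⁴ + 0⁴ + 0⁴ + 0⁴ = 1 + 0 + 0 + 0 = 1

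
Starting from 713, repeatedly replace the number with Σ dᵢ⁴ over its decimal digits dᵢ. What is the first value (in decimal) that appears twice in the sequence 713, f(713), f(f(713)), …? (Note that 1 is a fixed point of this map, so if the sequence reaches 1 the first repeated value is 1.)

713 → 7⁴ + 1⁴ + 3⁴ = 2483
2483 → 2⁴ + 4⁴ + 8⁴ + 3⁴ = 4449
4449 → 4⁴ + 4⁴ + 4⁴ + 9⁴ = 7329
7329 → 7⁴ + 3⁴ + 2⁴ + 9⁴ = 9059
9059 → 9⁴ + 0⁴ + 5⁴ + 9⁴ = 13747
13747 → 1⁴ + 3⁴ + 7⁴ + 4⁴ + 7⁴ = 5140
5140 → 5⁴ + 1⁴ + 4⁴ + 0⁴ = 882
882 → 8⁴ + 8⁴ + 2⁴ = 8208
8208 → 8⁴ + 2⁴ + 0⁴ + 8⁴ = 8208  — 8208 already appeared earlier.

8208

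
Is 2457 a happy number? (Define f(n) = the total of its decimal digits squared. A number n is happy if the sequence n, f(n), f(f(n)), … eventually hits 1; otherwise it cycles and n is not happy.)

happy

2457 → 2² + 4² + 5² + 7² = 4 + 16 + 25 + 49 = 94
94 → 9² + 4² = 81 + 16 = 97
97 → 9² + 7² = 81 + 49 = 130
130 → 1² + 3² + 0² = 1 + 9 + 0 = 10
10 → 1² + 0² = 1 + 0 = 1  — reached 1.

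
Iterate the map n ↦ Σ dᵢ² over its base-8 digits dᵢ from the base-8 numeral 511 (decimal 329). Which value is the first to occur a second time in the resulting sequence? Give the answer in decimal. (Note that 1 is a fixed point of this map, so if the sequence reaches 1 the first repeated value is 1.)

1

329 = (5,1,1)_8 → 27
27 = (3,3)_8 → 18
18 = (2,2)_8 → 8
8 = (1,0)_8 → 1  — reached the fixed point 1.
1 → 1, so 1 is the first repeated value.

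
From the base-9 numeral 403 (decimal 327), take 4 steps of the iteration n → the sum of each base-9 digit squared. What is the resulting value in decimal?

327 = (4,0,3)_9 → 4² + 0² + 3² = 16 + 0 + 9 = 25
25 = (2,7)_9 → 2² + 7² = 4 + 49 = 53
53 = (5,8)_9 → 5² + 8² = 25 + 64 = 89
89 = (1,0,8)_9 → 1² + 0² + 8² = 1 + 0 + 64 = 65

65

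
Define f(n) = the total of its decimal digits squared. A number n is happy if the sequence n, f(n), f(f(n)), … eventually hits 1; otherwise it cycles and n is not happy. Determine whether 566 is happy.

566 → 5² + 6² + 6² = 25 + 36 + 36 = 97
97 → 9² + 7² = 81 + 49 = 130
130 → 1² + 3² + 0² = 1 + 9 + 0 = 10
10 → 1² + 0² = 1 + 0 = 1  — reached 1.

happy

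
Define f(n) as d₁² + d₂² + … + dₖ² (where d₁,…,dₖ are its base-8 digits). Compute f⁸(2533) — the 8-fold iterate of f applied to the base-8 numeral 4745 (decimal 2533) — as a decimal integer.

5

2533 = (4,7,4,5)_8 → 4² + 7² + 4² + 5² = 16 + 49 + 16 + 25 = 106
106 = (1,5,2)_8 → 1² + 5² + 2² = 1 + 25 + 4 = 30
30 = (3,6)_8 → 3² + 6² = 9 + 36 = 45
45 = (5,5)_8 → 5² + 5² = 25 + 25 = 50
50 = (6,2)_8 → 6² + 2² = 36 + 4 = 40
40 = (5,0)_8 → 5² + 0² = 25 + 0 = 25
25 = (3,1)_8 → 3² + 1² = 9 + 1 = 10
10 = (1,2)_8 → 1² + 2² = 1 + 4 = 5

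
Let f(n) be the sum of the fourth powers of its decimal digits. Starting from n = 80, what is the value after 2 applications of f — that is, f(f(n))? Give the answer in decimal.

8113

80 → 8⁴ + 0⁴ = 4096 + 0 = 4096
4096 → 4⁴ + 0⁴ + 9⁴ + 6⁴ = 256 + 0 + 6561 + 1296 = 8113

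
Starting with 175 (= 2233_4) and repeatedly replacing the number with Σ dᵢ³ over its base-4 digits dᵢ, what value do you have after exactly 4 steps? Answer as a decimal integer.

1

175 = (2,2,3,3)_4 → 2³ + 2³ + 3³ + 3³ = 8 + 8 + 27 + 27 = 70
70 = (1,0,1,2)_4 → 1³ + 0³ + 1³ + 2³ = 1 + 0 + 1 + 8 = 10
10 = (2,2)_4 → 2³ + 2³ = 8 + 8 = 16
16 = (1,0,0)_4 → 1³ + 0³ + 0³ = 1 + 0 + 0 = 1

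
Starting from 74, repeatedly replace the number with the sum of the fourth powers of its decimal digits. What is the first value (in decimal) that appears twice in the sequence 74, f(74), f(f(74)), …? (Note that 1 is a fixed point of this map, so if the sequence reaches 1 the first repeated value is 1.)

4338

74 → 7⁴ + 4⁴ = 2657
2657 → 2⁴ + 6⁴ + 5⁴ + 7⁴ = 4338
4338 → 4⁴ + 3⁴ + 3⁴ + 8⁴ = 4514
4514 → 4⁴ + 5⁴ + 1⁴ + 4⁴ = 1138
1138 → 1⁴ + 1⁴ + 3⁴ + 8⁴ = 4179
4179 → 4⁴ + 1⁴ + 7⁴ + 9⁴ = 9219
9219 → 9⁴ + 2⁴ + 1⁴ + 9⁴ = 13139
13139 → 1⁴ + 3⁴ + 1⁴ + 3⁴ + 9⁴ = 6725
6725 → 6⁴ + 7⁴ + 2⁴ + 5⁴ = 4338  — 4338 already appeared earlier.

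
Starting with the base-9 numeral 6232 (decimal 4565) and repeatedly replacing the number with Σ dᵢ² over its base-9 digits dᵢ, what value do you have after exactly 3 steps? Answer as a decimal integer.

65

4565 = (6,2,3,2)_9 → 53
53 = (5,8)_9 → 89
89 = (1,0,8)_9 → 65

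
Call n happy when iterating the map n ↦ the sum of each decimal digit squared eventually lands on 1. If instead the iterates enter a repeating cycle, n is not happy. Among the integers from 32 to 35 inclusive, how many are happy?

32: 32 → 13 → 10 → 1  — happy
33: 33 → 18 → 65 → 61 → 37 → 58 → 89 → 145 → 42 → 20 → 4 → 16 → 37  — not happy
34: 34 → 25 → 29 → 85 → 89 → 145 → 42 → 20 → 4 → 16 → 37 → 58 → 89  — not happy
35: 35 → 34 → 25 → 29 → 85 → 89 → 145 → 42 → 20 → 4 → 16 → 37 → 58 → 89  — not happy
happy: 32

1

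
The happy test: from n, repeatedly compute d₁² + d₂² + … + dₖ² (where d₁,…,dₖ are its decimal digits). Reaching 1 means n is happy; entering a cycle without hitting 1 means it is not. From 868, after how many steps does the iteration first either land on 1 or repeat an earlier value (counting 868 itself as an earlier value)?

15

868 → 8² + 6² + 8² = 64 + 36 + 64 = 164
164 → 1² + 6² + 4² = 1 + 36 + 16 = 53
53 → 5² + 3² = 25 + 9 = 34
34 → 3² + 4² = 9 + 16 = 25
25 → 2² + 5² = 4 + 25 = 29
29 → 2² + 9² = 4 + 81 = 85
85 → 8² + 5² = 64 + 25 = 89
89 → 8² + 9² = 64 + 81 = 145
145 → 1² + 4² + 5² = 1 + 16 + 25 = 42
42 → 4² + 2² = 16 + 4 = 20
20 → 2² + 0² = 4 + 0 = 4
4 → 4² = 16
16 → 1² + 6² = 1 + 36 = 37
37 → 3² + 7² = 9 + 49 = 58
58 → 5² + 8² = 25 + 64 = 89  — 89 repeats.
That took 15 steps.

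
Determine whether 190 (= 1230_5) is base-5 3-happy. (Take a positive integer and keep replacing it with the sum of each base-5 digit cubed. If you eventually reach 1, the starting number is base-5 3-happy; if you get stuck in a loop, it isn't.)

190 = (1,2,3,0)_5 → 36
36 = (1,2,1)_5 → 10
10 = (2,0)_5 → 8
8 = (1,3)_5 → 28
28 = (1,0,3)_5 → 28  — 28 already seen; the sequence cycles without reaching 1.

not base-5 3-happy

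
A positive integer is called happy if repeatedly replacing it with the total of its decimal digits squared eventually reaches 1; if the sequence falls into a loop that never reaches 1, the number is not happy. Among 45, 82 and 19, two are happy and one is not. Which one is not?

45: 45 → 41 → 17 → 50 → 25 → 29 → 85 → 89 → 145 → 42 → 20 → 4 → 16 → 37 → 58 → 89  — repeats 89 (not happy)
82: 82 → 68 → 100 → 1  — reaches 1 (happy)
19: 19 → 82 → 68 → 100 → 1  — reaches 1 (happy)

45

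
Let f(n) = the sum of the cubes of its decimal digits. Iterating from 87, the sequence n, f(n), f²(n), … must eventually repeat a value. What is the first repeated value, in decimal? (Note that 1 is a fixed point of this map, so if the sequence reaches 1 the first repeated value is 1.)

87 → 855
855 → 762
762 → 567
567 → 684
684 → 792
792 → 1080
1080 → 513
513 → 153
153 → 153  — 153 already appeared earlier.

153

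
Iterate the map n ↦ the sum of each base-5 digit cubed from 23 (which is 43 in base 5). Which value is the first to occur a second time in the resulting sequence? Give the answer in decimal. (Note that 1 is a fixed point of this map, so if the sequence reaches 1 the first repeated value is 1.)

23 = (4,3)_5 → 4³ + 3³ = 64 + 27 = 91
91 = (3,3,1)_5 → 3³ + 3³ + 1³ = 27 + 27 + 1 = 55
55 = (2,1,0)_5 → 2³ + 1³ + 0³ = 8 + 1 + 0 = 9
9 = (1,4)_5 → 1³ + 4³ = 1 + 64 = 65
65 = (2,3,0)_5 → 2³ + 3³ + 0³ = 8 + 27 + 0 = 35
35 = (1,2,0)_5 → 1³ + 2³ + 0³ = 1 + 8 + 0 = 9  — 9 already appeared earlier.

9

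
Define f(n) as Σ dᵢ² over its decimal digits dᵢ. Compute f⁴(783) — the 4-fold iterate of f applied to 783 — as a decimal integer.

65

783 → 7² + 8² + 3² = 122
122 → 1² + 2² + 2² = 9
9 → 9² = 81
81 → 8² + 1² = 65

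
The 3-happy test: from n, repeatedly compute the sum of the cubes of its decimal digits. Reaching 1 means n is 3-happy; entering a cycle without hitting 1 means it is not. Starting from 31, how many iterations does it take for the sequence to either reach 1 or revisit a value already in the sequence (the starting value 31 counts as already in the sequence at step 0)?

6

31 → 3³ + 1³ = 27 + 1 = 28
28 → 2³ + 8³ = 8 + 512 = 520
520 → 5³ + 2³ + 0³ = 125 + 8 + 0 = 133
133 → 1³ + 3³ + 3³ = 1 + 27 + 27 = 55
55 → 5³ + 5³ = 125 + 125 = 250
250 → 2³ + 5³ + 0³ = 8 + 125 + 0 = 133  — 133 repeats.
That took 6 steps.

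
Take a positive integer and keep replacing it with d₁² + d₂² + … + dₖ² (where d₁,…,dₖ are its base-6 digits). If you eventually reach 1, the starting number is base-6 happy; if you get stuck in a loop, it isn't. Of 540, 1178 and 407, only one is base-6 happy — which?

1178

540: 540 → 13 → 5 → 25 → 17 → 29 → 41 → 26 → 20 → 13  — repeats 13 (not base-6 happy)
1178: 1178 → 49 → 6 → 1  — reaches 1 (base-6 happy)
407: 407 → 52 → 21 → 18 → 9 → 10 → 17 → 29 → 41 → 26 → 20 → 13 → 5 → 25 → 17  — repeats 17 (not base-6 happy)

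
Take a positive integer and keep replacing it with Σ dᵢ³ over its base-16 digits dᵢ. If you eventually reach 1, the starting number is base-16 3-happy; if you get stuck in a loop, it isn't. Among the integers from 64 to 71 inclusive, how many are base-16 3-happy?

1

64: 64 → 64  (repeats 64)
65: 65 → 65  (repeats 65)
66: 66 → 72 → 576 → 72  (repeats 72)
67: 67 → 91 → 1456 → 1456  (repeats 1456)
68: 68 → 128 → 512 → 8 → 512  (repeats 512)
69: 69 → 189 → 3528 → 4437 → 252 → 5103 → 6147 → 540 → 1737 → 2673 → 1344 → 189  (repeats 189)
70: 70 → 280 → 514 → 16 → 1  (reaches 1)
71: 71 → 407 → 1073 → 92 → 1853 → 2567 → 1343 → 3527 → 4268 → 2729 → 2729  (repeats 2729)
base-16 3-happy: 70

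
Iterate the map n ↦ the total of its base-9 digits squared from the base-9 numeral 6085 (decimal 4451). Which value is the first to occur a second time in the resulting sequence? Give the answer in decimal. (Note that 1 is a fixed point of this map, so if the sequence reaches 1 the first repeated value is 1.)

4451 = (6,0,8,5)_9 → 6² + 0² + 8² + 5² = 36 + 0 + 64 + 25 = 125
125 = (1,4,8)_9 → 1² + 4² + 8² = 1 + 16 + 64 = 81
81 = (1,0,0)_9 → 1² + 0² + 0² = 1 + 0 + 0 = 1  — reached the fixed point 1.
1 → 1, so 1 is the first repeated value.

1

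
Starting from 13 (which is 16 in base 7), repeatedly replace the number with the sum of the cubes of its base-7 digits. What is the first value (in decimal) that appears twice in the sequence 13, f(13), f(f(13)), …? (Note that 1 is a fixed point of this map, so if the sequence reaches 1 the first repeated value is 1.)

13 = (1,6)_7 → 217
217 = (4,3,0)_7 → 91
91 = (1,6,0)_7 → 217  — 217 already appeared earlier.

217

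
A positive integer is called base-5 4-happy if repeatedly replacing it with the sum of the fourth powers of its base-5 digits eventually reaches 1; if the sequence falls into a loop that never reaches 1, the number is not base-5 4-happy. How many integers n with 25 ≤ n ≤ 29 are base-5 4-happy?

25: 25 → 1  (reaches 1)
26: 26 → 2 → 16 → 82 → 98 → 418 → 244 → 594 → 674 → 514 → 528 → 338 → 194 → 354 → 528  (repeats 528)
27: 27 → 17 → 97 → 353 → 353  (repeats 353)
28: 28 → 82 → 98 → 418 → 244 → 594 → 674 → 514 → 528 → 338 → 194 → 354 → 528  (repeats 528)
29: 29 → 257 → 33 → 83 → 163 → 99 → 593 → 499 → 849 → 595 → 593  (repeats 593)
base-5 4-happy: 25

1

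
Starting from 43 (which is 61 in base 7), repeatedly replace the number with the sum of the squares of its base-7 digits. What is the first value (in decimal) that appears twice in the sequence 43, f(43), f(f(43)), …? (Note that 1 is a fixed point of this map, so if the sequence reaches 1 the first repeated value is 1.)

37

43 = (6,1)_7 → 37
37 = (5,2)_7 → 29
29 = (4,1)_7 → 17
17 = (2,3)_7 → 13
13 = (1,6)_7 → 37  — 37 already appeared earlier.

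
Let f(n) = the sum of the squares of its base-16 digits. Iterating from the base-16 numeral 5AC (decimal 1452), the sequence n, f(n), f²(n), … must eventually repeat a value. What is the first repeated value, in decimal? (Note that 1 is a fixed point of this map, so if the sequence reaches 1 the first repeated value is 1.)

169

1452 = (5,10,12)_16 → 5² + 10² + 12² = 269
269 = (1,0,13)_16 → 1² + 0² + 13² = 170
170 = (10,10)_16 → 10² + 10² = 200
200 = (12,8)_16 → 12² + 8² = 208
208 = (13,0)_16 → 13² + 0² = 169
169 = (10,9)_16 → 10² + 9² = 181
181 = (11,5)_16 → 11² + 5² = 146
146 = (9,2)_16 → 9² + 2² = 85
85 = (5,5)_16 → 5² + 5² = 50
50 = (3,2)_16 → 3² + 2² = 13
13 = (13)_16 → 13² = 169  — 169 already appeared earlier.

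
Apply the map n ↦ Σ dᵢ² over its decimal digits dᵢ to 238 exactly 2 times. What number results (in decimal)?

98

238 → 2² + 3² + 8² = 77
77 → 7² + 7² = 98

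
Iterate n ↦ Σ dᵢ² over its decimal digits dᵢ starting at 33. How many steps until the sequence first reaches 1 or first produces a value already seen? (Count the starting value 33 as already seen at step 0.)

33 → 18
18 → 65
65 → 61
61 → 37
37 → 58
58 → 89
89 → 145
145 → 42
42 → 20
20 → 4
4 → 16
16 → 37  — 37 repeats.
That took 12 steps.

12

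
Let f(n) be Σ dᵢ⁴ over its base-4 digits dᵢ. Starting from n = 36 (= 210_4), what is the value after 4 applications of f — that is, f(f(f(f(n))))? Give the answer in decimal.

36 = (2,1,0)_4 → 2⁴ + 1⁴ + 0⁴ = 17
17 = (1,0,1)_4 → 1⁴ + 0⁴ + 1⁴ = 2
2 = (2)_4 → 2⁴ = 16
16 = (1,0,0)_4 → 1⁴ + 0⁴ + 0⁴ = 1

1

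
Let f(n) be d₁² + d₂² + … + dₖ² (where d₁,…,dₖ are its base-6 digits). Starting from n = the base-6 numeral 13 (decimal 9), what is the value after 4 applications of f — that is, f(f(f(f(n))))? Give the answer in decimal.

41

9 = (1,3)_6 → 1² + 3² = 1 + 9 = 10
10 = (1,4)_6 → 1² + 4² = 1 + 16 = 17
17 = (2,5)_6 → 2² + 5² = 4 + 25 = 29
29 = (4,5)_6 → 4² + 5² = 16 + 25 = 41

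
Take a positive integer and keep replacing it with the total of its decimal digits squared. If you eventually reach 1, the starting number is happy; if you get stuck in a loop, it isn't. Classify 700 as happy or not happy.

700 → 7² + 0² + 0² = 49
49 → 4² + 9² = 97
97 → 9² + 7² = 130
130 → 1² + 3² + 0² = 10
10 → 1² + 0² = 1  — reached 1.

happy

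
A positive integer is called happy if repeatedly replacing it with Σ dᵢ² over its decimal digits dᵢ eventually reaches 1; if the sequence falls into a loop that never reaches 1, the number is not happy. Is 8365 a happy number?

8365 → 8² + 3² + 6² + 5² = 64 + 9 + 36 + 25 = 134
134 → 1² + 3² + 4² = 1 + 9 + 16 = 26
26 → 2² + 6² = 4 + 36 = 40
40 → 4² + 0² = 16 + 0 = 16
16 → 1² + 6² = 1 + 36 = 37
37 → 3² + 7² = 9 + 49 = 58
58 → 5² + 8² = 25 + 64 = 89
89 → 8² + 9² = 64 + 81 = 145
145 → 1² + 4² + 5² = 1 + 16 + 25 = 42
42 → 4² + 2² = 16 + 4 = 20
20 → 2² + 0² = 4 + 0 = 4
4 → 4² = 16  — 16 already seen; the sequence cycles without reaching 1.

not happy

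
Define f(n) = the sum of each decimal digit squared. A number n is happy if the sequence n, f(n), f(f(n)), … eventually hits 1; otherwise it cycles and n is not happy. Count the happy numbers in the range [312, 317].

312: 312 → 14 → 17 → 50 → 25 → 29 → 85 → 89 → 145 → 42 → 20 → 4 → 16 → 37 → 58 → 89  — not happy
313: 313 → 19 → 82 → 68 → 100 → 1  — happy
314: 314 → 26 → 40 → 16 → 37 → 58 → 89 → 145 → 42 → 20 → 4 → 16  — not happy
315: 315 → 35 → 34 → 25 → 29 → 85 → 89 → 145 → 42 → 20 → 4 → 16 → 37 → 58 → 89  — not happy
316: 316 → 46 → 52 → 29 → 85 → 89 → 145 → 42 → 20 → 4 → 16 → 37 → 58 → 89  — not happy
317: 317 → 59 → 106 → 37 → 58 → 89 → 145 → 42 → 20 → 4 → 16 → 37  — not happy
happy: 313

1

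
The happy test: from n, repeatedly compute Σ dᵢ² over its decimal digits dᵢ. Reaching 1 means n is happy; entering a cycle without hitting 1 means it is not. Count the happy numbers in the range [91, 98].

91: 91 → 82 → 68 → 100 → 1  (reaches 1)
92: 92 → 85 → 89 → 145 → 42 → 20 → 4 → 16 → 37 → 58 → 89  (repeats 89)
93: 93 → 90 → 81 → 65 → 61 → 37 → 58 → 89 → 145 → 42 → 20 → 4 → 16 → 37  (repeats 37)
94: 94 → 97 → 130 → 10 → 1  (reaches 1)
95: 95 → 106 → 37 → 58 → 89 → 145 → 42 → 20 → 4 → 16 → 37  (repeats 37)
96: 96 → 117 → 51 → 26 → 40 → 16 → 37 → 58 → 89 → 145 → 42 → 20 → 4 → 16  (repeats 16)
97: 97 → 130 → 10 → 1  (reaches 1)
98: 98 → 145 → 42 → 20 → 4 → 16 → 37 → 58 → 89 → 145  (repeats 145)
happy: 91, 94, 97

3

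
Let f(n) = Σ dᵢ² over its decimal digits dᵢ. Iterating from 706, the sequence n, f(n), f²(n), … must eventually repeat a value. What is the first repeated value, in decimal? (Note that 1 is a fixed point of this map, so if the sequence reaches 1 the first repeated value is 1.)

706 → 7² + 0² + 6² = 85
85 → 8² + 5² = 89
89 → 8² + 9² = 145
145 → 1² + 4² + 5² = 42
42 → 4² + 2² = 20
20 → 2² + 0² = 4
4 → 4² = 16
16 → 1² + 6² = 37
37 → 3² + 7² = 58
58 → 5² + 8² = 89  — 89 already appeared earlier.

89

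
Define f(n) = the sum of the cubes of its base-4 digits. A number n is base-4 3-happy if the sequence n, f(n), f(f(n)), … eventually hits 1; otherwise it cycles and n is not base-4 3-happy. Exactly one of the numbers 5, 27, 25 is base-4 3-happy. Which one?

25

5: 5 → 2 → 8 → 8  — repeats 8 (not base-4 3-happy)
27: 27 → 36 → 9 → 9  — repeats 9 (not base-4 3-happy)
25: 25 → 10 → 16 → 1  — reaches 1 (base-4 3-happy)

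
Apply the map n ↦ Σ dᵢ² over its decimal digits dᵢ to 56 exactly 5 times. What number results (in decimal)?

56 → 5² + 6² = 61
61 → 6² + 1² = 37
37 → 3² + 7² = 58
58 → 5² + 8² = 89
89 → 8² + 9² = 145

145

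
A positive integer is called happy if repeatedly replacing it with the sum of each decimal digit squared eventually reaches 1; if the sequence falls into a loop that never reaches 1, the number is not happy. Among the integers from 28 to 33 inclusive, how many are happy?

28: 28 → 68 → 100 → 1  — happy
29: 29 → 85 → 89 → 145 → 42 → 20 → 4 → 16 → 37 → 58 → 89  — not happy
30: 30 → 9 → 81 → 65 → 61 → 37 → 58 → 89 → 145 → 42 → 20 → 4 → 16 → 37  — not happy
31: 31 → 10 → 1  — happy
32: 32 → 13 → 10 → 1  — happy
33: 33 → 18 → 65 → 61 → 37 → 58 → 89 → 145 → 42 → 20 → 4 → 16 → 37  — not happy
happy: 28, 31, 32

3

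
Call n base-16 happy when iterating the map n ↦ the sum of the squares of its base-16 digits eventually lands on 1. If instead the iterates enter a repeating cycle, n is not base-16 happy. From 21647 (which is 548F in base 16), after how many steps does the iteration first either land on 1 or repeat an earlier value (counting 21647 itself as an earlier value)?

10

21647 = (5,4,8,15)_16 → 5² + 4² + 8² + 15² = 330
330 = (1,4,10)_16 → 1² + 4² + 10² = 117
117 = (7,5)_16 → 7² + 5² = 74
74 = (4,10)_16 → 4² + 10² = 116
116 = (7,4)_16 → 7² + 4² = 65
65 = (4,1)_16 → 4² + 1² = 17
17 = (1,1)_16 → 1² + 1² = 2
2 = (2)_16 → 2² = 4
4 = (4)_16 → 4² = 16
16 = (1,0)_16 → 1² + 0² = 1  — reached 1.
That took 10 steps.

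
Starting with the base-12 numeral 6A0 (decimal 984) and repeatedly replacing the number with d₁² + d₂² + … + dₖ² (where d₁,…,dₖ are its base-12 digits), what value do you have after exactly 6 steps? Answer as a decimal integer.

5

984 = (6,10,0)_12 → 6² + 10² + 0² = 36 + 100 + 0 = 136
136 = (11,4)_12 → 11² + 4² = 121 + 16 = 137
137 = (11,5)_12 → 11² + 5² = 121 + 25 = 146
146 = (1,0,2)_12 → 1² + 0² + 2² = 1 + 0 + 4 = 5
5 = (5)_12 → 5² = 25
25 = (2,1)_12 → 2² + 1² = 4 + 1 = 5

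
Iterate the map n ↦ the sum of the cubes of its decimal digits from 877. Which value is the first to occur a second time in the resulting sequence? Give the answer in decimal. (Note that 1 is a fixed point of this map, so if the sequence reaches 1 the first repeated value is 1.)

877 → 8³ + 7³ + 7³ = 1198
1198 → 1³ + 1³ + 9³ + 8³ = 1243
1243 → 1³ + 2³ + 4³ + 3³ = 100
100 → 1³ + 0³ + 0³ = 1  — reached the fixed point 1.
1 → 1, so 1 is the first repeated value.

1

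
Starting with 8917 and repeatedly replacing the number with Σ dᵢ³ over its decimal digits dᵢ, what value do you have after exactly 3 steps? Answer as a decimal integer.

8917 → 8³ + 9³ + 1³ + 7³ = 512 + 729 + 1 + 343 = 1585
1585 → 1³ + 5³ + 8³ + 5³ = 1 + 125 + 512 + 125 = 763
763 → 7³ + 6³ + 3³ = 343 + 216 + 27 = 586

586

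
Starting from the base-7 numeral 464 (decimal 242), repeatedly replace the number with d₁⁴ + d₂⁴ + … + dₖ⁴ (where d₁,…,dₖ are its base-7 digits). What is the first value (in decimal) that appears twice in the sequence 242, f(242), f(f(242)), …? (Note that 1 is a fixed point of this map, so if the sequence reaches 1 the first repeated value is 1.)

242 = (4,6,4)_7 → 1808
1808 = (5,1,6,2)_7 → 1938
1938 = (5,4,3,6)_7 → 2258
2258 = (6,4,0,4)_7 → 1808  — 1808 already appeared earlier.

1808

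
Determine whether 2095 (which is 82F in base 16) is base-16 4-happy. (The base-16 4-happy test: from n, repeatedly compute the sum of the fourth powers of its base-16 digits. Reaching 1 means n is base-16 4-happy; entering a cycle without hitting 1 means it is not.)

2095 = (8,2,15)_16 → 8⁴ + 2⁴ + 15⁴ = 54737
54737 = (13,5,13,1)_16 → 13⁴ + 5⁴ + 13⁴ + 1⁴ = 57748
57748 = (14,1,9,4)_16 → 14⁴ + 1⁴ + 9⁴ + 4⁴ = 45234
45234 = (11,0,11,2)_16 → 11⁴ + 0⁴ + 11⁴ + 2⁴ = 29298
29298 = (7,2,7,2)_16 → 7⁴ + 2⁴ + 7⁴ + 2⁴ = 4834
4834 = (1,2,14,2)_16 → 1⁴ + 2⁴ + 14⁴ + 2⁴ = 38449
38449 = (9,6,3,1)_16 → 9⁴ + 6⁴ + 3⁴ + 1⁴ = 7939
7939 = (1,15,0,3)_16 → 1⁴ + 15⁴ + 0⁴ + 3⁴ = 50707
50707 = (12,6,1,3)_16 → 12⁴ + 6⁴ + 1⁴ + 3⁴ = 22114
22114 = (5,6,6,2)_16 → 5⁴ + 6⁴ + 6⁴ + 2⁴ = 3233
3233 = (12,10,1)_16 → 12⁴ + 10⁴ + 1⁴ = 30737
30737 = (7,8,1,1)_16 → 7⁴ + 8⁴ + 1⁴ + 1⁴ = 6499
6499 = (1,9,6,3)_16 → 1⁴ + 9⁴ + 6⁴ + 3⁴ = 7939  — 7939 already seen; the sequence cycles without reaching 1.

not base-16 4-happy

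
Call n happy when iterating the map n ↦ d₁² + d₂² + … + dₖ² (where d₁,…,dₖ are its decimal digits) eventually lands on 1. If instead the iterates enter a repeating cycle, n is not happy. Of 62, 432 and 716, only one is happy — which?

62: 62 → 40 → 16 → 37 → 58 → 89 → 145 → 42 → 20 → 4 → 16  — repeats 16 (not happy)
432: 432 → 29 → 85 → 89 → 145 → 42 → 20 → 4 → 16 → 37 → 58 → 89  — repeats 89 (not happy)
716: 716 → 86 → 100 → 1  — reaches 1 (happy)

716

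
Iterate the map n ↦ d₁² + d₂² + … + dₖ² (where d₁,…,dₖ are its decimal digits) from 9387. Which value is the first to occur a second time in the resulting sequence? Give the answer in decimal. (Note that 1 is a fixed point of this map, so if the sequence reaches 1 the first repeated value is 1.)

9387 → 9² + 3² + 8² + 7² = 203
203 → 2² + 0² + 3² = 13
13 → 1² + 3² = 10
10 → 1² + 0² = 1  — reached the fixed point 1.
1 → 1, so 1 is the first repeated value.

1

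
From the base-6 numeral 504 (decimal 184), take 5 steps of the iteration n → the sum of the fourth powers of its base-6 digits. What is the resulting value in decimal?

184 = (5,0,4)_6 → 5⁴ + 0⁴ + 4⁴ = 625 + 0 + 256 = 881
881 = (4,0,2,5)_6 → 4⁴ + 0⁴ + 2⁴ + 5⁴ = 256 + 0 + 16 + 625 = 897
897 = (4,0,5,3)_6 → 4⁴ + 0⁴ + 5⁴ + 3⁴ = 256 + 0 + 625 + 81 = 962
962 = (4,2,4,2)_6 → 4⁴ + 2⁴ + 4⁴ + 2⁴ = 256 + 16 + 256 + 16 = 544
544 = (2,3,0,4)_6 → 2⁴ + 3⁴ + 0⁴ + 4⁴ = 16 + 81 + 0 + 256 = 353

353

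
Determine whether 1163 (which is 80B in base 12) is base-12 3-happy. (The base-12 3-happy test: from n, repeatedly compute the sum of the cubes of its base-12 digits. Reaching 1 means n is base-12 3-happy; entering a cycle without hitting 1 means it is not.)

1163 = (8,0,11)_12 → 8³ + 0³ + 11³ = 512 + 0 + 1331 = 1843
1843 = (1,0,9,7)_12 → 1³ + 0³ + 9³ + 7³ = 1 + 0 + 729 + 343 = 1073
1073 = (7,5,5)_12 → 7³ + 5³ + 5³ = 343 + 125 + 125 = 593
593 = (4,1,5)_12 → 4³ + 1³ + 5³ = 64 + 1 + 125 = 190
190 = (1,3,10)_12 → 1³ + 3³ + 10³ = 1 + 27 + 1000 = 1028
1028 = (7,1,8)_12 → 7³ + 1³ + 8³ = 343 + 1 + 512 = 856
856 = (5,11,4)_12 → 5³ + 11³ + 4³ = 125 + 1331 + 64 = 1520
1520 = (10,6,8)_12 → 10³ + 6³ + 8³ = 1000 + 216 + 512 = 1728
1728 = (1,0,0,0)_12 → 1³ + 0³ + 0³ + 0³ = 1 + 0 + 0 + 0 = 1  — reached 1.

base-12 3-happy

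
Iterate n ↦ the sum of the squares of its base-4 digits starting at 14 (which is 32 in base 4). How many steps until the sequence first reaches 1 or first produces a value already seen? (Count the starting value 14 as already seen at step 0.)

14 = (3,2)_4 → 13
13 = (3,1)_4 → 10
10 = (2,2)_4 → 8
8 = (2,0)_4 → 4
4 = (1,0)_4 → 1  — reached 1.
That took 5 steps.

5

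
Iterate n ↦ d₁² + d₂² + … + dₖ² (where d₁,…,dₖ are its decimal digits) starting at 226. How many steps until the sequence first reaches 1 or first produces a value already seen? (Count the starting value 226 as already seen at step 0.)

226 → 2² + 2² + 6² = 4 + 4 + 36 = 44
44 → 4² + 4² = 16 + 16 = 32
32 → 3² + 2² = 9 + 4 = 13
13 → 1² + 3² = 1 + 9 = 10
10 → 1² + 0² = 1 + 0 = 1  — reached 1.
That took 5 steps.

5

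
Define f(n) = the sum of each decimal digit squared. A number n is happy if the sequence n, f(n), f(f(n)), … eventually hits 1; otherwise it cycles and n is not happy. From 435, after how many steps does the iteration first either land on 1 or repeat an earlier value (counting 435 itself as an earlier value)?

435 → 4² + 3² + 5² = 16 + 9 + 25 = 50
50 → 5² + 0² = 25 + 0 = 25
25 → 2² + 5² = 4 + 25 = 29
29 → 2² + 9² = 4 + 81 = 85
85 → 8² + 5² = 64 + 25 = 89
89 → 8² + 9² = 64 + 81 = 145
145 → 1² + 4² + 5² = 1 + 16 + 25 = 42
42 → 4² + 2² = 16 + 4 = 20
20 → 2² + 0² = 4 + 0 = 4
4 → 4² = 16
16 → 1² + 6² = 1 + 36 = 37
37 → 3² + 7² = 9 + 49 = 58
58 → 5² + 8² = 25 + 64 = 89  — 89 repeats.
That took 13 steps.

13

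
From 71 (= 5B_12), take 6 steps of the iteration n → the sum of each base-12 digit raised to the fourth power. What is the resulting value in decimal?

71 = (5,11)_12 → 5⁴ + 11⁴ = 625 + 14641 = 15266
15266 = (8,10,0,2)_12 → 8⁴ + 10⁴ + 0⁴ + 2⁴ = 4096 + 10000 + 0 + 16 = 14112
14112 = (8,2,0,0)_12 → 8⁴ + 2⁴ + 0⁴ + 0⁴ = 4096 + 16 + 0 + 0 = 4112
4112 = (2,4,6,8)_12 → 2⁴ + 4⁴ + 6⁴ + 8⁴ = 16 + 256 + 1296 + 4096 = 5664
5664 = (3,3,4,0)_12 → 3⁴ + 3⁴ + 4⁴ + 0⁴ = 81 + 81 + 256 + 0 = 418
418 = (2,10,10)_12 → 2⁴ + 10⁴ + 10⁴ = 16 + 10000 + 10000 = 20016

20016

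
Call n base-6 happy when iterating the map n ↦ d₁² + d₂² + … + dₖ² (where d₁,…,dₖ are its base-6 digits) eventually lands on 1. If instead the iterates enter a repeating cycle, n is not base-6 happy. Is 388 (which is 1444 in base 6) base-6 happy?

base-6 happy

388 = (1,4,4,4)_6 → 1² + 4² + 4² + 4² = 49
49 = (1,2,1)_6 → 1² + 2² + 1² = 6
6 = (1,0)_6 → 1² + 0² = 1  — reached 1.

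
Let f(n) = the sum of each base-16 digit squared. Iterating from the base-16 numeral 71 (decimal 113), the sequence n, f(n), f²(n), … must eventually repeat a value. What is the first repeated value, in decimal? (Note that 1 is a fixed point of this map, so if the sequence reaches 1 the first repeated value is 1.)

113 = (7,1)_16 → 7² + 1² = 50
50 = (3,2)_16 → 3² + 2² = 13
13 = (13)_16 → 13² = 169
169 = (10,9)_16 → 10² + 9² = 181
181 = (11,5)_16 → 11² + 5² = 146
146 = (9,2)_16 → 9² + 2² = 85
85 = (5,5)_16 → 5² + 5² = 50  — 50 already appeared earlier.

50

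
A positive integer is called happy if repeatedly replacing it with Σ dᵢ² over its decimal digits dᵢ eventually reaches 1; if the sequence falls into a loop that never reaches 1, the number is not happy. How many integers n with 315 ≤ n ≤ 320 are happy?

315: 315 → 35 → 34 → 25 → 29 → 85 → 89 → 145 → 42 → 20 → 4 → 16 → 37 → 58 → 89  — not happy
316: 316 → 46 → 52 → 29 → 85 → 89 → 145 → 42 → 20 → 4 → 16 → 37 → 58 → 89  — not happy
317: 317 → 59 → 106 → 37 → 58 → 89 → 145 → 42 → 20 → 4 → 16 → 37  — not happy
318: 318 → 74 → 65 → 61 → 37 → 58 → 89 → 145 → 42 → 20 → 4 → 16 → 37  — not happy
319: 319 → 91 → 82 → 68 → 100 → 1  — happy
320: 320 → 13 → 10 → 1  — happy
happy: 319, 320

2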